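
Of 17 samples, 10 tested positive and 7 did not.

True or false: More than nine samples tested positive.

True

The determiner here denotes the relation: |A ∩ B| > 9.
|A| = 17, |A ∩ B| = 10, |A ∖ B| = 7.
|A ∩ B| = 10, so the statement is true.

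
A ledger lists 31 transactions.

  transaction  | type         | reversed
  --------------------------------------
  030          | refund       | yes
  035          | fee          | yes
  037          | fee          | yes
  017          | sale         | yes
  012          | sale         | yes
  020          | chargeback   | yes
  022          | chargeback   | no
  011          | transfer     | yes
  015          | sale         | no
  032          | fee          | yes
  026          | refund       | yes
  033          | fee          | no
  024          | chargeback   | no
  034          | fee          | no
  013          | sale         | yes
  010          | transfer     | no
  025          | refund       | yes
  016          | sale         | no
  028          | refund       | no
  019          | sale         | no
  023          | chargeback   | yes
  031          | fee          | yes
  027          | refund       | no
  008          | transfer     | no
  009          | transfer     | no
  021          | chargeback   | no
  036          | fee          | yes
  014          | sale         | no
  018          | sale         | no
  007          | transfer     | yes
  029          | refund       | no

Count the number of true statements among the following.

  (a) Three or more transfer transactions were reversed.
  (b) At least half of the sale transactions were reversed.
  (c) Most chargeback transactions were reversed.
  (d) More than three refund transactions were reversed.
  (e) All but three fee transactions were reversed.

(a) transfer: |A| = 5, |A ∩ B| = 2; needs |A ∩ B| ≥ 3 — false.
(b) sale: |A| = 8, |A ∩ B| = 3; needs |A ∩ B| ≥ |A ∖ B| — false.
(c) chargeback: |A| = 5, |A ∩ B| = 2; needs |A ∩ B| > |A ∖ B| — false.
(d) refund: |A| = 6, |A ∩ B| = 3; needs |A ∩ B| > 3 — false.
(e) fee: |A| = 7, |A ∩ B| = 5; needs |A ∖ B| = 3 — false.

0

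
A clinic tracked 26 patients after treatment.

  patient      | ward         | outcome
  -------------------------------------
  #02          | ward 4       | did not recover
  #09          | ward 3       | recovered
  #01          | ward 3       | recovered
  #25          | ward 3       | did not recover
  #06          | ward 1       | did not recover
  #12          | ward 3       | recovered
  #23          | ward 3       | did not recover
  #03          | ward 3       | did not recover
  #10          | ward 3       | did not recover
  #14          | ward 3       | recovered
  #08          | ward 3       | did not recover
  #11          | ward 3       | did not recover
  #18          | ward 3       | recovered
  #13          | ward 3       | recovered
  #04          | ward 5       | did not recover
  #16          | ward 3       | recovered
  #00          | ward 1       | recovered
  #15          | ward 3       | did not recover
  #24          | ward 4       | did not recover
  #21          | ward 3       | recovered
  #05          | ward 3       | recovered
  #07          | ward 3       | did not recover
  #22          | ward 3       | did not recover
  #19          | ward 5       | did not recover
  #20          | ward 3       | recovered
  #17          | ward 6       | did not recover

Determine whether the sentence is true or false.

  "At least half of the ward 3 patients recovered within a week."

'At least half of the ward 3 patients recovered within a week' holds iff |A ∩ B| ≥ |A ∖ B|.
|A| = 19, |A ∩ B| = 10, |A ∖ B| = 9.
10 > 9, so the statement is true.

True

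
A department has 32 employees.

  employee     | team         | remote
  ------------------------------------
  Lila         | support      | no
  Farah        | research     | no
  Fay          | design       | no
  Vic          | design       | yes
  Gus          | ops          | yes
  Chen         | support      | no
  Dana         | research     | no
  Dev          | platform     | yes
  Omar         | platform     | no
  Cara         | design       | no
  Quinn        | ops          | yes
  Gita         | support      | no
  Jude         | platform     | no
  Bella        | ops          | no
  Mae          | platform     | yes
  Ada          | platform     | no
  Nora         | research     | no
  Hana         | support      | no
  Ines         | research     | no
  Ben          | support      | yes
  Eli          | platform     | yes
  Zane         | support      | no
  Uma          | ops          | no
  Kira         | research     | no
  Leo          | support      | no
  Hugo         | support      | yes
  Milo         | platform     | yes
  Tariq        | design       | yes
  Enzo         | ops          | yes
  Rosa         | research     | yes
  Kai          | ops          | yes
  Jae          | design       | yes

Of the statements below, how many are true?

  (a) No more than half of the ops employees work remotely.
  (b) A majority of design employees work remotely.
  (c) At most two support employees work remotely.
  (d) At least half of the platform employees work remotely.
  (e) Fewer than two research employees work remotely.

(a) ops: |A| = 6, |A ∩ B| = 4; needs |A ∩ B| ≤ |A ∖ B| — false.
(b) design: |A| = 5, |A ∩ B| = 3; needs |A ∩ B| > |A ∖ B| — true.
(c) support: |A| = 8, |A ∩ B| = 2; needs |A ∩ B| ≤ 2 — true.
(d) platform: |A| = 7, |A ∩ B| = 4; needs |A ∩ B| ≥ |A ∖ B| — true.
(e) research: |A| = 6, |A ∩ B| = 1; needs |A ∩ B| < 2 — true.

4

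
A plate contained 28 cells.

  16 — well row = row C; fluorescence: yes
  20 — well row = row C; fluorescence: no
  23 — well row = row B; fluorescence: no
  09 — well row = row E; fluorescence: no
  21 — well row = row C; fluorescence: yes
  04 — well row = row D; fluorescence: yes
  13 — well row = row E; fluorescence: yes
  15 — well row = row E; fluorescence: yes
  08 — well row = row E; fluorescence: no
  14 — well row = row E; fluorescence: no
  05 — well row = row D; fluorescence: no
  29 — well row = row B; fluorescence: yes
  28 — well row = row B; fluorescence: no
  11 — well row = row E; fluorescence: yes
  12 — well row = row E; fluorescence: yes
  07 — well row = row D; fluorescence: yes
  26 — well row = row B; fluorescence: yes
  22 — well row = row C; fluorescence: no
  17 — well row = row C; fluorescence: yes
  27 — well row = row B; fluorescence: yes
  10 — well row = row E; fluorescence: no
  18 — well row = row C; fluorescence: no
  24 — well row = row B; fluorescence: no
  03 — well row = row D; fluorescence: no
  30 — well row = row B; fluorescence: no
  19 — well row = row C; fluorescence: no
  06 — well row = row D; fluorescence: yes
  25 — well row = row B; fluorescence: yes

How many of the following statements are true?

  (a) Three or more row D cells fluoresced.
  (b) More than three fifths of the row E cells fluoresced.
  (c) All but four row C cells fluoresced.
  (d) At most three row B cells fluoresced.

(a) row D: |A| = 5, |A ∩ B| = 3; needs |A ∩ B| ≥ 3 — true.
(b) row E: |A| = 8, |A ∩ B| = 4; needs |A ∩ B| / |A| > 3/5 — false.
(c) row C: |A| = 7, |A ∩ B| = 3; needs |A ∖ B| = 4 — true.
(d) row B: |A| = 8, |A ∩ B| = 4; needs |A ∩ B| ≤ 3 — false.

2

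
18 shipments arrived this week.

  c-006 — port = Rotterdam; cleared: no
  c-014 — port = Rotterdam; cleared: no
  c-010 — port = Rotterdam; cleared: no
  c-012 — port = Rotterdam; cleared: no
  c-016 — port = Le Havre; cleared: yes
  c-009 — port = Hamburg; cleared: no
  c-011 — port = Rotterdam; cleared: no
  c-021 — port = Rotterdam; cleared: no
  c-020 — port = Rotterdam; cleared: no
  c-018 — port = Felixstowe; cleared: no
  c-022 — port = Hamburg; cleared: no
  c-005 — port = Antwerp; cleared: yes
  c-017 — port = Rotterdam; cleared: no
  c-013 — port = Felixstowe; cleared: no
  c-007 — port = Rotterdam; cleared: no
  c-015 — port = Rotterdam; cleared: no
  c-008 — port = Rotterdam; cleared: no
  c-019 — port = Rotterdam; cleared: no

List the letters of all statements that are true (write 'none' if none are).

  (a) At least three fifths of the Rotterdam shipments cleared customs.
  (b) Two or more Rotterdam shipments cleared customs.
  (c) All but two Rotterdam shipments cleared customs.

none

|A| = 12, |A ∩ B| = 0, |A ∖ B| = 12.
(a) |A ∩ B| / |A| ≥ 3/5: fails.
(b) |A ∩ B| ≥ 2: fails.
(c) |A ∖ B| = 2: fails.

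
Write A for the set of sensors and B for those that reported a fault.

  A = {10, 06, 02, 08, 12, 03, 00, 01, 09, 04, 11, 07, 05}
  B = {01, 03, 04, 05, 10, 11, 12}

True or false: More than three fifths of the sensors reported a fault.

False

Truth condition: |A ∩ B| / |A| > 3/5.
A (the restrictor) = {10, 06, 02, 08, 12, 03, 00, 01, 09, 04, 11, 07, 05}, |A| = 13.
A ∩ B = {10, 12, 03, 01, 04, 11, 05}, so |A ∩ B| = 7.
A ∖ B = {06, 02, 08, 00, 09, 07}, so |A ∖ B| = 6.
|A ∩ B|/|A| = 7/13, so the statement is false.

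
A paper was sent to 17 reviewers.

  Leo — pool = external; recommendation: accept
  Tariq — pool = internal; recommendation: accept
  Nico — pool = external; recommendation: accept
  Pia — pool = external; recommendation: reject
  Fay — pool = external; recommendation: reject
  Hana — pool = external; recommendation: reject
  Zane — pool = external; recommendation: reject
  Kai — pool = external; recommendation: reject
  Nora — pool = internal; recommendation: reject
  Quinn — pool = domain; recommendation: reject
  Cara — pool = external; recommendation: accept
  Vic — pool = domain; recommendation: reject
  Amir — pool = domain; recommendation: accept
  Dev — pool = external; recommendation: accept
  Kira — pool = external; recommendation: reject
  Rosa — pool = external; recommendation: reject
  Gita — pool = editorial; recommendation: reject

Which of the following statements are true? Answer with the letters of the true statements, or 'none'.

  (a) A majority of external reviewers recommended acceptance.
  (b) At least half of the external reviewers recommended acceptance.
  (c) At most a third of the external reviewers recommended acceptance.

none

|A| = 11, |A ∩ B| = 4, |A ∖ B| = 7.
(a) |A ∩ B| > |A ∖ B|: fails.
(b) |A ∩ B| ≥ |A ∖ B|: fails.
(c) |A ∩ B| / |A| ≤ 1/3: fails.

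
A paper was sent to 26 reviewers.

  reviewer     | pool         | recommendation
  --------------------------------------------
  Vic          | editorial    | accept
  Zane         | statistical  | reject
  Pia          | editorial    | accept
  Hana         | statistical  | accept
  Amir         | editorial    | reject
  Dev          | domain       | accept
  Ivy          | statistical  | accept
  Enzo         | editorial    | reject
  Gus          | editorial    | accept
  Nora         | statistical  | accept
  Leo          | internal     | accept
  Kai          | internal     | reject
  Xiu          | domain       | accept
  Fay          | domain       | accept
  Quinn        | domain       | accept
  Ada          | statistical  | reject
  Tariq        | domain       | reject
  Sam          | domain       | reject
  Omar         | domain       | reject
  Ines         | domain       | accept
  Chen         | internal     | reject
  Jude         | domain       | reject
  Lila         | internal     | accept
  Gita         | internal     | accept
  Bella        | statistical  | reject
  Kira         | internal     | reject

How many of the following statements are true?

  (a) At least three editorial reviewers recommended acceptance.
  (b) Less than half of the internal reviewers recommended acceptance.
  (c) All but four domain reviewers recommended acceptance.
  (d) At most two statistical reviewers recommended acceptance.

(a) editorial: |A| = 5, |A ∩ B| = 3; needs |A ∩ B| ≥ 3 — true.
(b) internal: |A| = 6, |A ∩ B| = 3; needs |A ∩ B| < |A ∖ B| — false.
(c) domain: |A| = 9, |A ∩ B| = 5; needs |A ∖ B| = 4 — true.
(d) statistical: |A| = 6, |A ∩ B| = 3; needs |A ∩ B| ≤ 2 — false.

2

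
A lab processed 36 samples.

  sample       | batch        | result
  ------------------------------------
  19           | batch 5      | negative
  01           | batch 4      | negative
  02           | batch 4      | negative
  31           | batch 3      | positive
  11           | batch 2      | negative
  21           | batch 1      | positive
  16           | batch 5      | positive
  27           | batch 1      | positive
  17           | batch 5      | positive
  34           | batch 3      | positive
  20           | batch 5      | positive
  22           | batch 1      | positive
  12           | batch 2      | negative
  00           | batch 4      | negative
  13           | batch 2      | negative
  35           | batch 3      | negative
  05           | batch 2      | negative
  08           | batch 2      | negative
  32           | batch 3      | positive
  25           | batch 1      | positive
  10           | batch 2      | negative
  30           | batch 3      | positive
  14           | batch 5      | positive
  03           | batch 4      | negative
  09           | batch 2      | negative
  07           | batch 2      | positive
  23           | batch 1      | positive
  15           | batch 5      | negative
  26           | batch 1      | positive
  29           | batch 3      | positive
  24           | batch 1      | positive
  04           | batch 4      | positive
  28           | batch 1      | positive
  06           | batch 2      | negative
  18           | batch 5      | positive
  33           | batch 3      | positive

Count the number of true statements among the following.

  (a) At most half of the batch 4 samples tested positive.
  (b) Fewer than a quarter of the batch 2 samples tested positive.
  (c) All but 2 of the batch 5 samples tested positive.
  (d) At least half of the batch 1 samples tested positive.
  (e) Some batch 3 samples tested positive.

(a) batch 4: |A| = 5, |A ∩ B| = 1; needs |A ∩ B| ≤ |A ∖ B| — true.
(b) batch 2: |A| = 9, |A ∩ B| = 1; needs |A ∩ B| / |A| < 1/4 — true.
(c) batch 5: |A| = 7, |A ∩ B| = 5; needs |A ∖ B| = 2 — true.
(d) batch 1: |A| = 8, |A ∩ B| = 8; needs |A ∩ B| ≥ |A ∖ B| — true.
(e) batch 3: |A| = 7, |A ∩ B| = 6; needs A ∩ B ≠ ∅ (|A ∩ B| ≥ 1) — true.

5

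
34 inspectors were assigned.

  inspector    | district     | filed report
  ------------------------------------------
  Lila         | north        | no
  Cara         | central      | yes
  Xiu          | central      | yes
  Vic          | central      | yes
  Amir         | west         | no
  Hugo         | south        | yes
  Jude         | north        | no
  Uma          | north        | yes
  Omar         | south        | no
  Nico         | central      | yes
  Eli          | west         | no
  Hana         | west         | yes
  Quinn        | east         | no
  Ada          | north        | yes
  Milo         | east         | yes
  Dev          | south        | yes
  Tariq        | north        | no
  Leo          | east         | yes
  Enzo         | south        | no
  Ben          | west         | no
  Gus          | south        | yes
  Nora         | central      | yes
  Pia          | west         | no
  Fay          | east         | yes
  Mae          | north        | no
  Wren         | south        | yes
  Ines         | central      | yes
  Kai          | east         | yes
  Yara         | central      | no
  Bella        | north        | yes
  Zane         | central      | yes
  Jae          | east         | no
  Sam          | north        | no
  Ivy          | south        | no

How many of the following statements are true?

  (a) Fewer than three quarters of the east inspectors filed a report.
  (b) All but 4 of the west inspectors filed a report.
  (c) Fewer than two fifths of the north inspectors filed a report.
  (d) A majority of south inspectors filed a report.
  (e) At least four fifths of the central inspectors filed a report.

5

(a) east: |A| = 6, |A ∩ B| = 4; needs |A ∩ B| / |A| < 3/4 — true.
(b) west: |A| = 5, |A ∩ B| = 1; needs |A ∖ B| = 4 — true.
(c) north: |A| = 8, |A ∩ B| = 3; needs |A ∩ B| / |A| < 2/5 — true.
(d) south: |A| = 7, |A ∩ B| = 4; needs |A ∩ B| > |A ∖ B| — true.
(e) central: |A| = 8, |A ∩ B| = 7; needs |A ∩ B| / |A| ≥ 4/5 — true.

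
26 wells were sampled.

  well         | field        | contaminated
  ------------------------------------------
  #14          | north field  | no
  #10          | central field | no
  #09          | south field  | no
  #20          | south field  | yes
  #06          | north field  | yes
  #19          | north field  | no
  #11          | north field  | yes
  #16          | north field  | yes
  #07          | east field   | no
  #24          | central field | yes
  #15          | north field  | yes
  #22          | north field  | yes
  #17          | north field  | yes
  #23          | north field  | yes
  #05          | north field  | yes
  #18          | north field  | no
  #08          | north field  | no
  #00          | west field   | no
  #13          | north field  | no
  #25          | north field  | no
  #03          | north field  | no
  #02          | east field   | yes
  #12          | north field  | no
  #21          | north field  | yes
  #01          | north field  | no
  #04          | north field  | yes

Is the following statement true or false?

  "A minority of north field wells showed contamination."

False

The determiner here denotes the relation: |A ∩ B| < |A ∖ B|.
|A| = 19, |A ∩ B| = 10, |A ∖ B| = 9.
10 > 9, so the statement is false.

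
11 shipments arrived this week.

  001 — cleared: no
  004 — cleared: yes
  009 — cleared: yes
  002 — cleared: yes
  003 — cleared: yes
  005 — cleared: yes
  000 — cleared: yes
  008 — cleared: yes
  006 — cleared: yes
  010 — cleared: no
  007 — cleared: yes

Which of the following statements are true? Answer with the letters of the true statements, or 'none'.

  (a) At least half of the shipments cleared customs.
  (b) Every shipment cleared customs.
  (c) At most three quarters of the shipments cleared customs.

|A| = 11, |A ∩ B| = 9, |A ∖ B| = 2.
(a) |A ∩ B| ≥ |A ∖ B|: holds.
(b) A ⊆ B, i.e. every element of A is in B (|A ∖ B| = 0): fails.
(c) |A ∩ B| / |A| ≤ 3/4: fails.

(a)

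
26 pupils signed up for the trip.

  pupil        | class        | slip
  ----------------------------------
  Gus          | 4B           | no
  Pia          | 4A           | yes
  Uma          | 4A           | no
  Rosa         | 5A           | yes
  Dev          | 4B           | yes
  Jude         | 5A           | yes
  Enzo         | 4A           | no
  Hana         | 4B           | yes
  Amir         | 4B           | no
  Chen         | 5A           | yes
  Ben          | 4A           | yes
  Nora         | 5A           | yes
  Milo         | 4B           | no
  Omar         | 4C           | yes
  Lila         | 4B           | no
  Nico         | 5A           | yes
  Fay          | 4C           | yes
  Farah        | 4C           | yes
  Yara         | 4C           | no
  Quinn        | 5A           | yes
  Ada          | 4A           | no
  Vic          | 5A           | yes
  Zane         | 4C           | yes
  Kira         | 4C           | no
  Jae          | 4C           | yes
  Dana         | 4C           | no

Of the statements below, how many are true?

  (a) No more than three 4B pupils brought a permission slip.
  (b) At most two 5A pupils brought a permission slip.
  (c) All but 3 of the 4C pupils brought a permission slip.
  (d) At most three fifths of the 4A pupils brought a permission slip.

(a) 4B: |A| = 6, |A ∩ B| = 2; needs |A ∩ B| ≤ 3 — true.
(b) 5A: |A| = 7, |A ∩ B| = 7; needs |A ∩ B| ≤ 2 — false.
(c) 4C: |A| = 8, |A ∩ B| = 5; needs |A ∖ B| = 3 — true.
(d) 4A: |A| = 5, |A ∩ B| = 2; needs |A ∩ B| / |A| ≤ 3/5 — true.

3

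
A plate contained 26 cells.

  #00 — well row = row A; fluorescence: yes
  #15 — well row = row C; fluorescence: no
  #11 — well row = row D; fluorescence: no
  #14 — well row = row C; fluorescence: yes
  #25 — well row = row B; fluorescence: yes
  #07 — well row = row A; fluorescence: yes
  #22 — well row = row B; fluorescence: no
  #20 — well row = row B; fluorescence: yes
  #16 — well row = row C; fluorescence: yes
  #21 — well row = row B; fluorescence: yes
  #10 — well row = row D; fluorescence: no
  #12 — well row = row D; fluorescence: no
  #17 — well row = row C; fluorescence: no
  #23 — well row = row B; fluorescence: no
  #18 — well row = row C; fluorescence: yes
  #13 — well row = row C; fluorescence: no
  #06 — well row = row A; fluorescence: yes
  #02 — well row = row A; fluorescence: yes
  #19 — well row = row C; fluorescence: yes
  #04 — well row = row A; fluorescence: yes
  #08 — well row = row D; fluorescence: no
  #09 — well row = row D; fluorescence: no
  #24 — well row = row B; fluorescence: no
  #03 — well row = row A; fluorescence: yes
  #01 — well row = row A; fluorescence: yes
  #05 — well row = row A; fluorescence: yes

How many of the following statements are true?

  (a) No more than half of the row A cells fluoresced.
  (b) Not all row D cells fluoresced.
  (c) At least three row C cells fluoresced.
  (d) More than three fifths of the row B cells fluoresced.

2

(a) row A: |A| = 8, |A ∩ B| = 8; needs |A ∩ B| ≤ |A ∖ B| — false.
(b) row D: |A| = 5, |A ∩ B| = 0; needs A ⊄ B (|A ∖ B| ≥ 1) — true.
(c) row C: |A| = 7, |A ∩ B| = 4; needs |A ∩ B| ≥ 3 — true.
(d) row B: |A| = 6, |A ∩ B| = 3; needs |A ∩ B| / |A| > 3/5 — false.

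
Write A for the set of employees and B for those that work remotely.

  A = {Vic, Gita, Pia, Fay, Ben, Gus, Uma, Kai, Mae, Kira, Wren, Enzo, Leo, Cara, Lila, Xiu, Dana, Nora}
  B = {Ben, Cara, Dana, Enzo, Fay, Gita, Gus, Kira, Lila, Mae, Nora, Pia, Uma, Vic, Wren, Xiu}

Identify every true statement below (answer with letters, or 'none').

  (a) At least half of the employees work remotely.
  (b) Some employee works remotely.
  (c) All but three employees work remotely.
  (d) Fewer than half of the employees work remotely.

|A| = 18, |A ∩ B| = 16, |A ∖ B| = 2.
(a) |A ∩ B| ≥ |A ∖ B|: holds.
(b) A ∩ B ≠ ∅ (|A ∩ B| ≥ 1): holds.
(c) |A ∖ B| = 3: fails.
(d) |A ∩ B| < |A ∖ B|: fails.

(a), (b)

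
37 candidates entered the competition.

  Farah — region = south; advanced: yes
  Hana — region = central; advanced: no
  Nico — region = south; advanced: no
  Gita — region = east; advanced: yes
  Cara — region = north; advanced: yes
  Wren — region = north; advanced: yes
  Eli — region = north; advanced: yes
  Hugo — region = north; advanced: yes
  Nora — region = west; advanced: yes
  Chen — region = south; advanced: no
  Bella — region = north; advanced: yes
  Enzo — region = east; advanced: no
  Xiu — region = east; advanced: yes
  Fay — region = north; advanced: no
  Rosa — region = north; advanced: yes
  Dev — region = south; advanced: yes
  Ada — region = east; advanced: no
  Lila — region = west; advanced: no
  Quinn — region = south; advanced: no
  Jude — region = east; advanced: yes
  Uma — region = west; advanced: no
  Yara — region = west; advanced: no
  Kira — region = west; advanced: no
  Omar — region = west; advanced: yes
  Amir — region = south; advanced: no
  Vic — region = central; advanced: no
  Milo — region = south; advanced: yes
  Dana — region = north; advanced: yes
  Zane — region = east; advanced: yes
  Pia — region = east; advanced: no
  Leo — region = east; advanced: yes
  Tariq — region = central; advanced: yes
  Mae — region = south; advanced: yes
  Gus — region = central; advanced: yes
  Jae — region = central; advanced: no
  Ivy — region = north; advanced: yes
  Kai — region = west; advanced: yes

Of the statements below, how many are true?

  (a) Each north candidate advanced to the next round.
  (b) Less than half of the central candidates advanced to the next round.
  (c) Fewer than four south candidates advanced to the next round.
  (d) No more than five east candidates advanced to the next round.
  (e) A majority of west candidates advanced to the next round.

2

(a) north: |A| = 9, |A ∩ B| = 8; needs A ⊆ B, i.e. every element of A is in B (|A ∖ B| = 0) — false.
(b) central: |A| = 5, |A ∩ B| = 2; needs |A ∩ B| < |A ∖ B| — true.
(c) south: |A| = 8, |A ∩ B| = 4; needs |A ∩ B| < 4 — false.
(d) east: |A| = 8, |A ∩ B| = 5; needs |A ∩ B| ≤ 5 — true.
(e) west: |A| = 7, |A ∩ B| = 3; needs |A ∩ B| > |A ∖ B| — false.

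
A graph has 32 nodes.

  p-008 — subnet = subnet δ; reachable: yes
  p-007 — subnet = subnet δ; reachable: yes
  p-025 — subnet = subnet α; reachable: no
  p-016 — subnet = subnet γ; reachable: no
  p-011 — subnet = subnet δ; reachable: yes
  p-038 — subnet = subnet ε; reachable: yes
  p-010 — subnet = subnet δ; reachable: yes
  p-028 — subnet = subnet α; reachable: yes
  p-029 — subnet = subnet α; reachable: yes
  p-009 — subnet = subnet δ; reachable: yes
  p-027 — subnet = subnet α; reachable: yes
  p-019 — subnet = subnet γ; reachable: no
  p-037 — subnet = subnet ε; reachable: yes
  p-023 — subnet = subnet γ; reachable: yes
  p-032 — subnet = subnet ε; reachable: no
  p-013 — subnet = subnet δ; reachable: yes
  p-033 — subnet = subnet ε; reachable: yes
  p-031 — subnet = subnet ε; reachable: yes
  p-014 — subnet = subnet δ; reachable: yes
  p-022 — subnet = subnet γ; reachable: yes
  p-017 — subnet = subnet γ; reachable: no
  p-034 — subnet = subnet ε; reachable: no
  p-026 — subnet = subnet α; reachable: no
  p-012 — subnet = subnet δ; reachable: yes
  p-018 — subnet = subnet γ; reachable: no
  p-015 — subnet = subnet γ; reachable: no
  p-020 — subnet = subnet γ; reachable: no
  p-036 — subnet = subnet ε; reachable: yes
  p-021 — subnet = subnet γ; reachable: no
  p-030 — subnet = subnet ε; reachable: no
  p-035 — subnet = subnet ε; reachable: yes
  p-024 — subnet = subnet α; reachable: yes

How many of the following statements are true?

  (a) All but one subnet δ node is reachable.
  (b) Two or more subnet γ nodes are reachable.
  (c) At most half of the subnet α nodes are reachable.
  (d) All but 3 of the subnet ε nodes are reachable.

2

(a) subnet δ: |A| = 8, |A ∩ B| = 8; needs |A ∖ B| = 1 — false.
(b) subnet γ: |A| = 9, |A ∩ B| = 2; needs |A ∩ B| ≥ 2 — true.
(c) subnet α: |A| = 6, |A ∩ B| = 4; needs |A ∩ B| ≤ |A ∖ B| — false.
(d) subnet ε: |A| = 9, |A ∩ B| = 6; needs |A ∖ B| = 3 — true.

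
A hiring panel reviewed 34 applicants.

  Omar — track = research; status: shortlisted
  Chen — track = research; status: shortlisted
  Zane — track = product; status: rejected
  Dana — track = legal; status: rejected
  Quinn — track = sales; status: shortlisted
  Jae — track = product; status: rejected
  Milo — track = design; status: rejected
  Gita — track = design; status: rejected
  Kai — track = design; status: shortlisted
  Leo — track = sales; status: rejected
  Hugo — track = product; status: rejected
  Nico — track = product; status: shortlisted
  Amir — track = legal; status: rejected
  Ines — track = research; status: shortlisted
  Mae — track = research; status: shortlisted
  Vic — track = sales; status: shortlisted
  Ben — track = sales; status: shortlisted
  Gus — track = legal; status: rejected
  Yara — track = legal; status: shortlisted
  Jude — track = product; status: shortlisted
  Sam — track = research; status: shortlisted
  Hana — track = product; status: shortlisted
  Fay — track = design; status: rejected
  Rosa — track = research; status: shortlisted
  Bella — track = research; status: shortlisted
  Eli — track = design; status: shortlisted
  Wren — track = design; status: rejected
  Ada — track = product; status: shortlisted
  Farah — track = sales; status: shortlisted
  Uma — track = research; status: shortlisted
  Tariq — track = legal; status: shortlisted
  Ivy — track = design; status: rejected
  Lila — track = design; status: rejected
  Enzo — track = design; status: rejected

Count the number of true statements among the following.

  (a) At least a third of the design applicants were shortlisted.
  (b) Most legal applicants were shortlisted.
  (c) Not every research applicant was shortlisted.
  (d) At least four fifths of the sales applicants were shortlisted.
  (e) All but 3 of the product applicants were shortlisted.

(a) design: |A| = 9, |A ∩ B| = 2; needs |A ∩ B| / |A| ≥ 1/3 — false.
(b) legal: |A| = 5, |A ∩ B| = 2; needs |A ∩ B| > |A ∖ B| — false.
(c) research: |A| = 8, |A ∩ B| = 8; needs A ⊄ B (|A ∖ B| ≥ 1) — false.
(d) sales: |A| = 5, |A ∩ B| = 4; needs |A ∩ B| / |A| ≥ 4/5 — true.
(e) product: |A| = 7, |A ∩ B| = 4; needs |A ∖ B| = 3 — true.

2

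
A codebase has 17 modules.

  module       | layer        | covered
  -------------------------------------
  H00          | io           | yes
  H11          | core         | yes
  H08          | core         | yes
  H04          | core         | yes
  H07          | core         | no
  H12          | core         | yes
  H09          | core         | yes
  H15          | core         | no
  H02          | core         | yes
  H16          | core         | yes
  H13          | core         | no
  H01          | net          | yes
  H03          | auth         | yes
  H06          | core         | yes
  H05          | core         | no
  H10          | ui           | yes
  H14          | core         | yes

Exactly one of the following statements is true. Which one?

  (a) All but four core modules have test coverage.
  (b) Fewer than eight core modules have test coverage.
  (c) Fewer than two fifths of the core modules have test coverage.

|A| = 13, |A ∩ B| = 9, |A ∖ B| = 4.
(a) requires |A ∖ B| = 4: true.
(b) requires |A ∩ B| < 8: false.
(c) requires |A ∩ B| / |A| < 2/5: false.

(a)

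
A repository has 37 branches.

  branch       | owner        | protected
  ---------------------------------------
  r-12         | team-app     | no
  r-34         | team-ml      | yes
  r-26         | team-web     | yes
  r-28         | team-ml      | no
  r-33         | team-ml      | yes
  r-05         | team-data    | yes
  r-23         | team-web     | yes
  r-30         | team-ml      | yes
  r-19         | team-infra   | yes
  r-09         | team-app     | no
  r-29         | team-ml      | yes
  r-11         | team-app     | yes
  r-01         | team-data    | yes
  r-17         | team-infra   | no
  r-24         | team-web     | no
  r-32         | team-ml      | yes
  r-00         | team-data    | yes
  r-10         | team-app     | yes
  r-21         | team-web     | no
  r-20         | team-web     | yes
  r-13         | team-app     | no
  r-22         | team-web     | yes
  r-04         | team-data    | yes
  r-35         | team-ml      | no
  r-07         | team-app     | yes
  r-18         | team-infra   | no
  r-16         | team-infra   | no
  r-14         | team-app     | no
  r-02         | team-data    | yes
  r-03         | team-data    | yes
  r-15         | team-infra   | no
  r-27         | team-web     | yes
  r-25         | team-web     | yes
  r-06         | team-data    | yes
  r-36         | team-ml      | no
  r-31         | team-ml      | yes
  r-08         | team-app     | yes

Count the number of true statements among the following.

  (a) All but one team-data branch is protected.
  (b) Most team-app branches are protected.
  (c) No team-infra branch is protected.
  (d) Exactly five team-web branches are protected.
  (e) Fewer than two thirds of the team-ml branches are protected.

0

(a) team-data: |A| = 7, |A ∩ B| = 7; needs |A ∖ B| = 1 — false.
(b) team-app: |A| = 8, |A ∩ B| = 4; needs |A ∩ B| > |A ∖ B| — false.
(c) team-infra: |A| = 5, |A ∩ B| = 1; needs A ∩ B = ∅ (|A ∩ B| = 0) — false.
(d) team-web: |A| = 8, |A ∩ B| = 6; needs |A ∩ B| = 5 — false.
(e) team-ml: |A| = 9, |A ∩ B| = 6; needs |A ∩ B| / |A| < 2/3 — false.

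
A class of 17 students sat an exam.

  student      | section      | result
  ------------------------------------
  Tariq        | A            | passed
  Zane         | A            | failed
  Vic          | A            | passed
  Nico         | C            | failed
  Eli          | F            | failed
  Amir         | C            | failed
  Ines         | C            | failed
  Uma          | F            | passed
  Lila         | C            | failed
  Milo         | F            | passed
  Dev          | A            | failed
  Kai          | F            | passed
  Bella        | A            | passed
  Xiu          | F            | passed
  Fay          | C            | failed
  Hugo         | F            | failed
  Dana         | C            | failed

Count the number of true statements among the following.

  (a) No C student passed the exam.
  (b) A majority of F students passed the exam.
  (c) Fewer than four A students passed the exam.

(a) C: |A| = 6, |A ∩ B| = 0; needs A ∩ B = ∅ (|A ∩ B| = 0) — true.
(b) F: |A| = 6, |A ∩ B| = 4; needs |A ∩ B| > |A ∖ B| — true.
(c) A: |A| = 5, |A ∩ B| = 3; needs |A ∩ B| < 4 — true.

3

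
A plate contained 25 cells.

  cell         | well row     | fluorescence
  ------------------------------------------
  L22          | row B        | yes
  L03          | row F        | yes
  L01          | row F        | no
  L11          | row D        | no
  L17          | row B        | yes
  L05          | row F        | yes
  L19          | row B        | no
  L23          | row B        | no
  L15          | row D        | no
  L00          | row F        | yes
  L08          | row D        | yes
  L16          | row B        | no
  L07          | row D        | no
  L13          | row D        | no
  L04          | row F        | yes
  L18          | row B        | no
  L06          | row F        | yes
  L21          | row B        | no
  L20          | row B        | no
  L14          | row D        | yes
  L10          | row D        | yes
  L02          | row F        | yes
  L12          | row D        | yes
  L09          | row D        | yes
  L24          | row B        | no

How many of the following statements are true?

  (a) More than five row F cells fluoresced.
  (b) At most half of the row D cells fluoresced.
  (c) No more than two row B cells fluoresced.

(a) row F: |A| = 7, |A ∩ B| = 6; needs |A ∩ B| > 5 — true.
(b) row D: |A| = 9, |A ∩ B| = 5; needs |A ∩ B| ≤ |A ∖ B| — false.
(c) row B: |A| = 9, |A ∩ B| = 2; needs |A ∩ B| ≤ 2 — true.

2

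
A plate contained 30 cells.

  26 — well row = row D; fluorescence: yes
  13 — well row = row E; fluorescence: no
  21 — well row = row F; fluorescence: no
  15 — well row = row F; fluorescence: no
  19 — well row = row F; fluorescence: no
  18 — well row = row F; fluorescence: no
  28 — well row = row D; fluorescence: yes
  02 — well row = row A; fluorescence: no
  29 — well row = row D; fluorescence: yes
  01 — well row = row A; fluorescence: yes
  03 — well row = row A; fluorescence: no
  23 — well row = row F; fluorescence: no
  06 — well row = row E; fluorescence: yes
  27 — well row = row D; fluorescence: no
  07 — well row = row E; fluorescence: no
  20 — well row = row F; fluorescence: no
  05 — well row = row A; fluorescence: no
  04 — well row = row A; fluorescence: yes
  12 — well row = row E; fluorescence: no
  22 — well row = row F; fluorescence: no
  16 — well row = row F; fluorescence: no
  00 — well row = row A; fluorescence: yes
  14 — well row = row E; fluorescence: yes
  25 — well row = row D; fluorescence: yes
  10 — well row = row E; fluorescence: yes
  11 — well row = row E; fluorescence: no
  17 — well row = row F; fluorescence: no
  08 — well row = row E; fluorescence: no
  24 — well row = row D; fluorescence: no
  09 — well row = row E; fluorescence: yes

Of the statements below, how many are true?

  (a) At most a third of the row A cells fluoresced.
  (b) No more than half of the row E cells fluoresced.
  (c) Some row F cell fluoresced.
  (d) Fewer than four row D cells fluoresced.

(a) row A: |A| = 6, |A ∩ B| = 3; needs |A ∩ B| / |A| ≤ 1/3 — false.
(b) row E: |A| = 9, |A ∩ B| = 4; needs |A ∩ B| ≤ |A ∖ B| — true.
(c) row F: |A| = 9, |A ∩ B| = 0; needs A ∩ B ≠ ∅ (|A ∩ B| ≥ 1) — false.
(d) row D: |A| = 6, |A ∩ B| = 4; needs |A ∩ B| < 4 — false.

1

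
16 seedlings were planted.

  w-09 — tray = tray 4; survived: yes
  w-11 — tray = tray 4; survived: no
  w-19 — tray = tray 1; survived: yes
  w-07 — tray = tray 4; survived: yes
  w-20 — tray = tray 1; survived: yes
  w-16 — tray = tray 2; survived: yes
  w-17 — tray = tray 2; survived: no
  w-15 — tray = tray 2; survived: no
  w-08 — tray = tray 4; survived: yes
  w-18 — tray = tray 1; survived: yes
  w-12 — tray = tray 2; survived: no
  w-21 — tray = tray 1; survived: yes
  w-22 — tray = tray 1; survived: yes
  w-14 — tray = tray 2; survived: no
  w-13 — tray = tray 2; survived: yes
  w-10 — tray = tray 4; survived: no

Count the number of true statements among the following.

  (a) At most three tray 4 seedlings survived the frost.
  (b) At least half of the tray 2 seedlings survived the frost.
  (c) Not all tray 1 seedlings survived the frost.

1

(a) tray 4: |A| = 5, |A ∩ B| = 3; needs |A ∩ B| ≤ 3 — true.
(b) tray 2: |A| = 6, |A ∩ B| = 2; needs |A ∩ B| ≥ |A ∖ B| — false.
(c) tray 1: |A| = 5, |A ∩ B| = 5; needs A ⊄ B (|A ∖ B| ≥ 1) — false.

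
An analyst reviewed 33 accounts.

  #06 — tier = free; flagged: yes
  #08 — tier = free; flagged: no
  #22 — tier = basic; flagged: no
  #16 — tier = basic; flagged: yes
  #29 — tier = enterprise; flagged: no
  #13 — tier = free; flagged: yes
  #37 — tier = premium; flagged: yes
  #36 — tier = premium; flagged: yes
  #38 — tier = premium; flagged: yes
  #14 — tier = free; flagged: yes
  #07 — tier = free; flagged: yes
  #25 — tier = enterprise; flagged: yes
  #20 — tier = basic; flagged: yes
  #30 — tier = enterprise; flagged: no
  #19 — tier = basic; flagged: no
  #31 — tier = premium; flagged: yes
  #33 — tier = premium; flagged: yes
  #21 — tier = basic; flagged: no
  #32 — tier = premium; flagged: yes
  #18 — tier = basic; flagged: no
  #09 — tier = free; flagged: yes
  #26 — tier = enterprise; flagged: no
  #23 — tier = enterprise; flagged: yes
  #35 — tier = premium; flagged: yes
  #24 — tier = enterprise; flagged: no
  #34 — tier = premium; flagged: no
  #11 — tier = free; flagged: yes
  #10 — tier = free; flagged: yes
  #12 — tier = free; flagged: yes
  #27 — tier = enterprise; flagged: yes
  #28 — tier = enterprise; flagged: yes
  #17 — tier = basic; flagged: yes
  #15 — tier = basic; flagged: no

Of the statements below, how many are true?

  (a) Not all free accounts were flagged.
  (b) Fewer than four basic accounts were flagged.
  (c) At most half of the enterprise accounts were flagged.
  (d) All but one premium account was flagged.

(a) free: |A| = 9, |A ∩ B| = 8; needs A ⊄ B (|A ∖ B| ≥ 1) — true.
(b) basic: |A| = 8, |A ∩ B| = 3; needs |A ∩ B| < 4 — true.
(c) enterprise: |A| = 8, |A ∩ B| = 4; needs |A ∩ B| ≤ |A ∖ B| — true.
(d) premium: |A| = 8, |A ∩ B| = 7; needs |A ∖ B| = 1 — true.

4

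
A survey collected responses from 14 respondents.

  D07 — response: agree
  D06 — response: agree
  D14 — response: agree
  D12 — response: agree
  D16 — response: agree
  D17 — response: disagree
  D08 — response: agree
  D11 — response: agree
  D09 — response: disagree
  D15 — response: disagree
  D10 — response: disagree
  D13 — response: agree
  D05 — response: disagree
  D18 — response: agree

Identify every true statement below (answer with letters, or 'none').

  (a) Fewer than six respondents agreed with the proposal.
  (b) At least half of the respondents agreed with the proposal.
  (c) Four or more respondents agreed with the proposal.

|A| = 14, |A ∩ B| = 9, |A ∖ B| = 5.
(a) |A ∩ B| < 6: fails.
(b) |A ∩ B| ≥ |A ∖ B|: holds.
(c) |A ∩ B| ≥ 4: holds.

(b), (c)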